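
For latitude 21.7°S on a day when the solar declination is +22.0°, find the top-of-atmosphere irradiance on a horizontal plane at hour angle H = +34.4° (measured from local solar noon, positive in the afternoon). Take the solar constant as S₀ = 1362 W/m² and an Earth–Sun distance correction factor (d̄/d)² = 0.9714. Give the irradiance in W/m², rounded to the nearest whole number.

cos θ_z = sin φ sin δ + cos φ cos δ cos H = (-0.3697)(0.3746) + (0.9291)(0.9272)(0.8251) = 0.5723.
Top-of-atmosphere irradiance = S₀ (d̄/d)² cos θ_z = 1362 × 0.9714 × 0.5723 = 757.18 W/m².

757 W/m²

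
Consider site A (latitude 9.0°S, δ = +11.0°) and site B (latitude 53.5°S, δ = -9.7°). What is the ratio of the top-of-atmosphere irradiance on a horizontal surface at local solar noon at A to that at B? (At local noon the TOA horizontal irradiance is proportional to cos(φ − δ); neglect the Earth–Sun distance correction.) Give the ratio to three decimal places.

1.302

A: cos θ_z = cos(-9.0° − (11.0°)) = 0.9397.
B: cos θ_z = cos(-53.5° − (-9.7°)) = 0.7218.
Ratio A/B = 0.9397 / 0.7218 = 1.3019.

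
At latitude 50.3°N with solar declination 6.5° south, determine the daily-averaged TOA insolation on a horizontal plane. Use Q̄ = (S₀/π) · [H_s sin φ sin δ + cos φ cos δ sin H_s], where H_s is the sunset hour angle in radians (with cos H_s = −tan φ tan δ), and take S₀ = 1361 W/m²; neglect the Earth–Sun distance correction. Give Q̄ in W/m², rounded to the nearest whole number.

218 W/m²

−tan φ tan δ = −(1.2045)(-0.1139) = 0.1372; H_s = arccos(0.1372) = 82.11°. In radians, H_s = 1.4331.
H_s sin φ sin δ = 1.4331 × 0.7694 × -0.1132 = -0.1248.
cos φ cos δ sin H_s = 0.6388 × 0.9936 × 0.9905 = 0.6287.
Q̄ = (1361/π) × (-0.1248 + 0.6287) = 433.22 × 0.5039 = 218.30 W/m².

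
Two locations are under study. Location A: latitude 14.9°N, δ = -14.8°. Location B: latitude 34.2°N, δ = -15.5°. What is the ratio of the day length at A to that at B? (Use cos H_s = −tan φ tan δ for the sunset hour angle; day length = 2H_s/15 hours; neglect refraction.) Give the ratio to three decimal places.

A: H_s = arccos(−tan 14.9° · tan -14.8°) = 85.97°, so 2H_s/15 = 11.4627 h.
B: H_s = arccos(−tan 34.2° · tan -15.5°) = 79.14°, so 2H_s/15 = 10.5520 h.
Ratio A/B = 11.4627 / 10.5520 = 1.0863.

1.086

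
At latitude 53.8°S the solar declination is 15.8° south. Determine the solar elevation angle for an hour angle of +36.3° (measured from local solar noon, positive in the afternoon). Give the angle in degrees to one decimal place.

42.7°

cos θ_z = sin φ sin δ + cos φ cos δ cos H = (-0.8070)(-0.2723) + (0.5906)(0.9622)(0.8059) = 0.6777.
θ_z = arccos(0.6777) = 47.34°, so the elevation is 90° − 47.34° = 42.66°.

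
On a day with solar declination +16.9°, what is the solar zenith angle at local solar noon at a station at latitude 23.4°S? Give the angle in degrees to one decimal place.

40.3°

At local solar noon the hour angle is zero, so the zenith angle is |φ − δ| = |-23.4° − (16.9°)| = 40.3°.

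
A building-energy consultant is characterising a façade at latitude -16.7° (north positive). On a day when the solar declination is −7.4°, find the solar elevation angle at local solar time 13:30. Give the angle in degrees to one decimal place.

Hour angle H = 15° × (13.5 − 12) = 22.50°.
With φ = -16.7°, δ = -7.4°, H = 22.50°: sin φ sin δ = 0.0370, cos φ cos δ cos H = 0.8775, so cos θ_z = 0.9145.
θ_z = arccos(0.9145) = 23.87°, so the elevation is 90° − 23.87° = 66.13°.

66.1°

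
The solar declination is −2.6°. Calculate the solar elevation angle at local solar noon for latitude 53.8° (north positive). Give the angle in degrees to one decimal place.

At local solar noon the hour angle is zero, so the elevation is 90° − |φ − δ| = 90° − |53.8° − (-2.6°)| = 90° − 56.4° = 33.6°.

33.6°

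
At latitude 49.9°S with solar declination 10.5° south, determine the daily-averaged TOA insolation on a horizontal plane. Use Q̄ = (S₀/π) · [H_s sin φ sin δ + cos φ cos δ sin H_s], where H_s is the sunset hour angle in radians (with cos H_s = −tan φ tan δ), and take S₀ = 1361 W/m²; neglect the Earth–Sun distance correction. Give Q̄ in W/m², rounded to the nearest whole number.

376 W/m²

−tan φ tan δ = −(-1.1875)(-0.1853) = -0.2200; H_s = arccos(-0.2200) = 102.71°. In radians, H_s = 1.7926.
H_s sin φ sin δ = 1.7926 × -0.7649 × -0.1822 = 0.2498.
cos φ cos δ sin H_s = 0.6441 × 0.9833 × 0.9755 = 0.6178.
Q̄ = (1361/π) × (0.2498 + 0.6178) = 433.22 × 0.8676 = 375.86 W/m².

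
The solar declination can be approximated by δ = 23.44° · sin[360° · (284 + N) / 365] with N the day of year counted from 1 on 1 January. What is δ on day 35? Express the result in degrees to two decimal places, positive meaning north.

360 × (284 + 35) / 365 = 314.630°; sin(314.630°) = -0.7117.
δ = 23.44 × -0.7117 = -16.682° ≈ -16.68°.

-16.68°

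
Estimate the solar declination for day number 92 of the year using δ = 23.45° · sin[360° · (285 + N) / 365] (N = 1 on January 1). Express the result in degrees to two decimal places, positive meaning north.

+4.81°

360 × (285 + 92) / 365 = 371.836°; sin(371.836°) = 0.2051.
δ = 23.45 × 0.2051 = 4.810° ≈ +4.81°.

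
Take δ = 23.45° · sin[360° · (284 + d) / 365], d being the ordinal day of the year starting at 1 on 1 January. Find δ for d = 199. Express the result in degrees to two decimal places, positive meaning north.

+21.01°

360 × (284 + 199) / 365 = 476.384°; sin(476.384°) = 0.8958.
δ = 23.45 × 0.8958 = 21.007° ≈ +21.01°.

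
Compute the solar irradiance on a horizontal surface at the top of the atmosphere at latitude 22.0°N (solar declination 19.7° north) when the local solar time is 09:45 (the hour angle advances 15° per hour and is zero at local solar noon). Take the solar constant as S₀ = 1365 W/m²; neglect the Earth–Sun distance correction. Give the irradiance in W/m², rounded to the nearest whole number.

1163 W/m²

Hour angle H = 15° × (9.75 − 12) = -33.75°.
With φ = 22.0°, δ = 19.7°, H = -33.75°: sin φ sin δ = 0.1263, cos φ cos δ cos H = 0.7258, so cos θ_z = 0.8521.
Top-of-atmosphere irradiance = S₀ cos θ_z = 1365 × 0.8521 = 1163.12 W/m².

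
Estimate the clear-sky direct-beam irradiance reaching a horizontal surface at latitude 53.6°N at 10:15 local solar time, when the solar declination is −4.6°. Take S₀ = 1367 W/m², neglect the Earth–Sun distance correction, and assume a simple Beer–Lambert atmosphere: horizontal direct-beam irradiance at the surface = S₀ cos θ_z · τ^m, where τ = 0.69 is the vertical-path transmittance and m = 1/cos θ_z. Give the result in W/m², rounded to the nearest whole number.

287 W/m²

Hour angle H = 15° × (10.25 − 12) = -26.25°.
cos θ_z = sin(53.6°) sin(-4.6°) + cos(53.6°) cos(-4.6°) cos(-26.25°) = -0.0646 + 0.5305 = 0.4659.
Air mass m = 1/cos θ_z = 1/0.4659 = 2.146; τ^m = 0.69^2.146 = 0.4510.
Surface direct beam = 1367 × 0.4659 × 0.4510 = 287.24 W/m².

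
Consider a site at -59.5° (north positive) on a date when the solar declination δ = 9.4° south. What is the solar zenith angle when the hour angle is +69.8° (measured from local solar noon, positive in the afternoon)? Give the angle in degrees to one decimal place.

71.7°

cos θ_z = sin φ sin δ + cos φ cos δ cos H = (-0.8616)(-0.1633) + (0.5075)(0.9866)(0.3453) = 0.3136.
θ_z = arccos(0.3136) = 71.72°.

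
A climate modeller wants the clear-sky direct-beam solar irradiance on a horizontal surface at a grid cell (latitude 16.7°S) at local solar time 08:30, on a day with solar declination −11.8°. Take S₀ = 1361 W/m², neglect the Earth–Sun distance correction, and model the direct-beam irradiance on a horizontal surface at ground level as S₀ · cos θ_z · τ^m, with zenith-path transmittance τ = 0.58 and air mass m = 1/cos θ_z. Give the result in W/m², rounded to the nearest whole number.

361 W/m²

Hour angle H = 15° × (8.5 − 12) = -52.50°.
cos θ_z = sin φ sin δ + cos φ cos δ cos H = (-0.2874)(-0.2045) + (0.9578)(0.9789)(0.6088) = 0.6296.
Air mass m = 1/cos θ_z = 1/0.6296 = 1.588; τ^m = 0.58^1.588 = 0.4210.
Surface direct beam = 1361 × 0.6296 × 0.4210 = 360.75 W/m².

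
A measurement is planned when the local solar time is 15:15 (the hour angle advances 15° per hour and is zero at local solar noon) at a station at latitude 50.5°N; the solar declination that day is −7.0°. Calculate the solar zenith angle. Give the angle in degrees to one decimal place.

Hour angle H = 15° × (15.25 − 12) = 48.75°.
With φ = 50.5°, δ = -7.0°, H = 48.75°: sin φ sin δ = -0.0940, cos φ cos δ cos H = 0.4163, so cos θ_z = 0.3223.
θ_z = arccos(0.3223) = 71.20°.

71.2°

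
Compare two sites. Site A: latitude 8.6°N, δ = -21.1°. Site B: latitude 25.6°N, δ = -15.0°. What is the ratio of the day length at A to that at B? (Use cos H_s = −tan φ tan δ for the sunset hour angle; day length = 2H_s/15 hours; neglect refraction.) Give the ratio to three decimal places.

A: H_s = arccos(−tan 8.6° · tan -21.1°) = 86.65°, so 2H_s/15 = 11.5533 h.
B: H_s = arccos(−tan 25.6° · tan -15.0°) = 82.62°, so 2H_s/15 = 11.0160 h.
Ratio A/B = 11.5533 / 11.0160 = 1.0488.

1.049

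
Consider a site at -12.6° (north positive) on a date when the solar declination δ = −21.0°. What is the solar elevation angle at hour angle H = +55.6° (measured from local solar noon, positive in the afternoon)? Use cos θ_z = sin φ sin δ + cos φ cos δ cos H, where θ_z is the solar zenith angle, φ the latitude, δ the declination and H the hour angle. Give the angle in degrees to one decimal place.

With φ = -12.6°, δ = -21.0°, H = 55.60°: sin φ sin δ = 0.0782, cos φ cos δ cos H = 0.5147, so cos θ_z = 0.5929.
θ_z = arccos(0.5929) = 53.64°, so the elevation is 90° − 53.64° = 36.36°.

36.4°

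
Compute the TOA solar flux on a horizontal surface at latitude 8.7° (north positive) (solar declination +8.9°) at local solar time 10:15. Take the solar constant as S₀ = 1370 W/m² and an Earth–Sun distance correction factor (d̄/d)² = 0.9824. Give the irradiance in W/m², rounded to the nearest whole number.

Hour angle H = 15° × (10.25 − 12) = -26.25°.
With φ = 8.7°, δ = 8.9°, H = -26.25°: sin φ sin δ = 0.0234, cos φ cos δ cos H = 0.8759, so cos θ_z = 0.8993.
Top-of-atmosphere irradiance = S₀ (d̄/d)² cos θ_z = 1370 × 0.9824 × 0.8993 = 1210.36 W/m².

1210 W/m²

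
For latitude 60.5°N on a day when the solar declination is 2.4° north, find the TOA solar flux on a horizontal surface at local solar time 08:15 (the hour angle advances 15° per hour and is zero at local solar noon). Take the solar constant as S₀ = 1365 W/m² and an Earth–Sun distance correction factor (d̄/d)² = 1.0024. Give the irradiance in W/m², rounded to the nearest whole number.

Hour angle H = 15° × (8.25 − 12) = -56.25°.
cos θ_z = sin(60.5°) sin(2.4°) + cos(60.5°) cos(2.4°) cos(-56.25°) = 0.0364 + 0.2733 = 0.3097.
Top-of-atmosphere irradiance = S₀ (d̄/d)² cos θ_z = 1365 × 1.0024 × 0.3097 = 423.76 W/m².

424 W/m²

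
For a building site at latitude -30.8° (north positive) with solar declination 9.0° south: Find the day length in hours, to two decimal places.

12.72 hours

−tan φ tan δ = −(-0.5961)(-0.1584) = -0.0944; H_s = arccos(-0.0944) = 95.42°.
Day length = 2 H_s / 15° h⁻¹ = 190.84° / 15 = 12.723 h.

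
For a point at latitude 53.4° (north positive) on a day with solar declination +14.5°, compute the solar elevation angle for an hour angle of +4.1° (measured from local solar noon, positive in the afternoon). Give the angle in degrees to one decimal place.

cos θ_z = sin(53.4°) sin(14.5°) + cos(53.4°) cos(14.5°) cos(4.10°) = 0.2010 + 0.5758 = 0.7768.
θ_z = arccos(0.7768) = 39.03°, so the elevation is 90° − 39.03° = 50.97°.

51.0°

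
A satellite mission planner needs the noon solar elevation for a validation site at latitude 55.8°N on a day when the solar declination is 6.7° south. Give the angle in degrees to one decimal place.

At local solar noon the hour angle is zero, so the elevation is 90° − |φ − δ| = 90° − |55.8° − (-6.7°)| = 90° − 62.5° = 27.5°.

27.5°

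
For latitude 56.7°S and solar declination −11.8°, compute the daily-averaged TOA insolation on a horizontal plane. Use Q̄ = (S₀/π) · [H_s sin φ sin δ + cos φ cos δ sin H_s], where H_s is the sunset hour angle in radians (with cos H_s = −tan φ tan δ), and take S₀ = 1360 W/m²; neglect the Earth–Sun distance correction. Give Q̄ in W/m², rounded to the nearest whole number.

The sunset hour angle satisfies cos H_s = −tan φ tan δ = -0.3180, giving H_s = 108.54°. In radians, H_s = 1.8944.
H_s sin φ sin δ = 1.8944 × -0.8358 × -0.2045 = 0.3238.
cos φ cos δ sin H_s = 0.5490 × 0.9789 × 0.9481 = 0.5095.
Q̄ = (1360/π) × (0.3238 + 0.5095) = 432.90 × 0.8333 = 360.74 W/m².

361 W/m²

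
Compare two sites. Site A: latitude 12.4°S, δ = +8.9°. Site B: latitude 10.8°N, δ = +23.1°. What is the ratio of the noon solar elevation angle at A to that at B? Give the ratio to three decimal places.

0.884

A: 90° − |-12.4 − (8.9)| = 68.70°.
B: 90° − |10.8 − (23.1)| = 77.70°.
Ratio A/B = 68.7000 / 77.7000 = 0.8842.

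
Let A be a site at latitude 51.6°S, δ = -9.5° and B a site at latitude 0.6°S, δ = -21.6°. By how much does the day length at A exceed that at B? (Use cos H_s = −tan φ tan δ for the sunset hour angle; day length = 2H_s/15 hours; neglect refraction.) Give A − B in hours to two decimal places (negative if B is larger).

+1.59 h

A: H_s = arccos(−tan -51.6° · tan -9.5°) = 102.19°, so 2H_s/15 = 13.6253 h.
B: H_s = arccos(−tan -0.6° · tan -21.6°) = 90.24°, so 2H_s/15 = 12.0320 h.
A − B = 13.6253 − 12.0320 = 1.5933 h.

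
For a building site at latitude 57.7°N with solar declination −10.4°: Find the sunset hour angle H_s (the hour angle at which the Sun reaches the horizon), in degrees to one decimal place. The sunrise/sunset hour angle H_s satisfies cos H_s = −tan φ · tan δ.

73.1°

−tan φ tan δ = −(1.5818)(-0.1835) = 0.2903; H_s = arccos(0.2903) = 73.12°.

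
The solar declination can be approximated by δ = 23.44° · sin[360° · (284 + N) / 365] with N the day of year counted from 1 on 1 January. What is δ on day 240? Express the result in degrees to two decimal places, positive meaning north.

+9.23°

360 × (284 + 240) / 365 = 516.822°; sin(516.822°) = 0.3936.
δ = 23.44 × 0.3936 = 9.226° ≈ +9.23°.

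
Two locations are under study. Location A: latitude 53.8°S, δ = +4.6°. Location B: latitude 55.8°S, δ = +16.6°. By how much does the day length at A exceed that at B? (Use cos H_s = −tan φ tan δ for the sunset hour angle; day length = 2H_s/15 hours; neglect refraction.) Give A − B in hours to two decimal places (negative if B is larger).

+2.63 h

A: H_s = arccos(−tan -53.8° · tan 4.6°) = 83.69°, so 2H_s/15 = 11.1587 h.
B: H_s = arccos(−tan -55.8° · tan 16.6°) = 63.98°, so 2H_s/15 = 8.5307 h.
A − B = 11.1587 − 8.5307 = 2.6280 h.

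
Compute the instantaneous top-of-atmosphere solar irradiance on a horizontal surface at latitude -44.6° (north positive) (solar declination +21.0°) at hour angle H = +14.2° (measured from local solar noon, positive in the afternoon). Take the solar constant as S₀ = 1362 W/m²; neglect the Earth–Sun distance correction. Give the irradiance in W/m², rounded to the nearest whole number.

With φ = -44.6°, δ = 21.0°, H = 14.20°: sin φ sin δ = -0.2516, cos φ cos δ cos H = 0.6444, so cos θ_z = 0.3928.
Top-of-atmosphere irradiance = S₀ cos θ_z = 1362 × 0.3928 = 534.99 W/m².

535 W/m²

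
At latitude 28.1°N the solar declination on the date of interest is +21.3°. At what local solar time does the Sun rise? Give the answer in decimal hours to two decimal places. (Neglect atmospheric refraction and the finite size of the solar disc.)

5.20 h

The sunset hour angle satisfies cos H_s = −tan φ tan δ = -0.2082, giving H_s = 102.02°.
Sunrise is at 12 − H_s/15 = 12 − 6.801 = 5.199 h local solar time.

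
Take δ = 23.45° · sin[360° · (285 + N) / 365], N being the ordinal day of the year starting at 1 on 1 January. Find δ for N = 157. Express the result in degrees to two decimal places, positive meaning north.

+22.75°

360 × (285 + 157) / 365 = 435.945°; sin(435.945°) = 0.9701.
δ = 23.45 × 0.9701 = 22.749° ≈ +22.75°.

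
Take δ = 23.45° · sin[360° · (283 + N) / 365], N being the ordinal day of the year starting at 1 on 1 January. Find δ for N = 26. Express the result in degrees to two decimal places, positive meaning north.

-19.26°

360 × (283 + 26) / 365 = 304.767°; sin(304.767°) = -0.8215.
δ = 23.45 × -0.8215 = -19.264° ≈ -19.26°.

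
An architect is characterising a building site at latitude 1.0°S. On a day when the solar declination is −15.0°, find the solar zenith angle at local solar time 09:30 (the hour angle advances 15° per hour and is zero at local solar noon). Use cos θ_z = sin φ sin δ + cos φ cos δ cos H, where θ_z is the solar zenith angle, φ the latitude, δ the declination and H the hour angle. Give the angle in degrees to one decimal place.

39.6°

Hour angle H = 15° × (9.5 − 12) = -37.50°.
cos θ_z = sin φ sin δ + cos φ cos δ cos H = (-0.0175)(-0.2588) + (0.9998)(0.9659)(0.7934) = 0.7707.
θ_z = arccos(0.7707) = 39.58°.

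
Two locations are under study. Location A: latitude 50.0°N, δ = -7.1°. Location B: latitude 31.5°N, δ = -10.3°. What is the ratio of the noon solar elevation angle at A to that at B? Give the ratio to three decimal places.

A: 90° − |50.0 − (-7.1)| = 32.90°.
B: 90° − |31.5 − (-10.3)| = 48.20°.
Ratio A/B = 32.9000 / 48.2000 = 0.6826.

0.683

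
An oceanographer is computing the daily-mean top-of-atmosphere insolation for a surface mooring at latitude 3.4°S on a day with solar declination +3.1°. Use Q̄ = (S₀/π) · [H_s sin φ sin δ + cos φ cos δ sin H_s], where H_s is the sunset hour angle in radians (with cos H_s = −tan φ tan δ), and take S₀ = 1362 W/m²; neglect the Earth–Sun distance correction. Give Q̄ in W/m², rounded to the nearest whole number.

430 W/m²

−tan φ tan δ = −(-0.0594)(0.0542) = 0.0032; H_s = arccos(0.0032) = 89.82°. In radians, H_s = 1.5677.
H_s sin φ sin δ = 1.5677 × -0.0593 × 0.0541 = -0.0050.
cos φ cos δ sin H_s = 0.9982 × 0.9985 × 1.0000 = 0.9967.
Q̄ = (1362/π) × (-0.0050 + 0.9967) = 433.54 × 0.9917 = 429.94 W/m².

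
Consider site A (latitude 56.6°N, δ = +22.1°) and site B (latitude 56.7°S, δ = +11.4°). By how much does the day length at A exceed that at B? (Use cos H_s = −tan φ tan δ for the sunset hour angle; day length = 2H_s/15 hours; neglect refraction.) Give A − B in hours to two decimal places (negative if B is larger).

A: H_s = arccos(−tan 56.6° · tan 22.1°) = 128.01°, so 2H_s/15 = 17.0680 h.
B: H_s = arccos(−tan -56.7° · tan 11.4°) = 72.12°, so 2H_s/15 = 9.6160 h.
A − B = 17.0680 − 9.6160 = 7.4520 h.

+7.45 h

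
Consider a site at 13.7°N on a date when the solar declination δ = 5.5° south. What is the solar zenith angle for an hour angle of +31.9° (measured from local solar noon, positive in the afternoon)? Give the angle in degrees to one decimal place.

cos θ_z = sin(13.7°) sin(-5.5°) + cos(13.7°) cos(-5.5°) cos(31.90°) = -0.0227 + 0.8210 = 0.7983.
θ_z = arccos(0.7983) = 37.03°.

37.0°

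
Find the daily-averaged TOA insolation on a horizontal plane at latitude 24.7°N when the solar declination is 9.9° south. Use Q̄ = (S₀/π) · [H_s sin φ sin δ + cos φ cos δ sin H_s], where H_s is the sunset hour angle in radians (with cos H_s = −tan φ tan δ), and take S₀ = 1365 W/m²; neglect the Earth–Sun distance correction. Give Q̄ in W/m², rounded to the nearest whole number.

341 W/m²

cos H_s = −tan(24.7°) · tan(-9.9°) = 0.0803, so H_s = arccos(0.0803) = 85.39°. In radians, H_s = 1.4903.
H_s sin φ sin δ = 1.4903 × 0.4179 × -0.1719 = -0.1071.
cos φ cos δ sin H_s = 0.9085 × 0.9851 × 0.9968 = 0.8921.
Q̄ = (1365/π) × (-0.1071 + 0.8921) = 434.49 × 0.7850 = 341.07 W/m².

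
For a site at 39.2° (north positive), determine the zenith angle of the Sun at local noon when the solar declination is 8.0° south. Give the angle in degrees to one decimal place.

At local solar noon the hour angle is zero, so the zenith angle is |φ − δ| = |39.2° − (-8.0°)| = 47.2°.

47.2°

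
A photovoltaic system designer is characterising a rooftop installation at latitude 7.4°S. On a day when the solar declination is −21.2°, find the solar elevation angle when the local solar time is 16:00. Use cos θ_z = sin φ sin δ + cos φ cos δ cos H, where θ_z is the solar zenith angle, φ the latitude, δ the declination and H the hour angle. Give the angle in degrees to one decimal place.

Hour angle H = 15° × (16 − 12) = 60.00°.
With φ = -7.4°, δ = -21.2°, H = 60.00°: sin φ sin δ = 0.0466, cos φ cos δ cos H = 0.4623, so cos θ_z = 0.5089.
θ_z = arccos(0.5089) = 59.41°, so the elevation is 90° − 59.41° = 30.59°.

30.6°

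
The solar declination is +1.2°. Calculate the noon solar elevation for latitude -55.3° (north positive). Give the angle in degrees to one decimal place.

At local solar noon the hour angle is zero, so the elevation is 90° − |φ − δ| = 90° − |-55.3° − (1.2°)| = 90° − 56.5° = 33.5°.

33.5°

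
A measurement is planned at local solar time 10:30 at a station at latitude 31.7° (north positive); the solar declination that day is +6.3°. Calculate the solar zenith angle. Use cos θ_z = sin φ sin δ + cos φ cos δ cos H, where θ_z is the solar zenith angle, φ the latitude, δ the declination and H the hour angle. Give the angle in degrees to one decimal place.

Hour angle H = 15° × (10.5 − 12) = -22.50°.
cos θ_z = sin(31.7°) sin(6.3°) + cos(31.7°) cos(6.3°) cos(-22.50°) = 0.0577 + 0.7813 = 0.8390.
θ_z = arccos(0.8390) = 32.97°.

33.0°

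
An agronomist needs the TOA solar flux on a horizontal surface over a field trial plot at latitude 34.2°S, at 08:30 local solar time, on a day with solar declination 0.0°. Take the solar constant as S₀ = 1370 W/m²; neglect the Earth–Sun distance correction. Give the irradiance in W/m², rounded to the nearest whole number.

Hour angle H = 15° × (8.5 − 12) = -52.50°.
cos θ_z = sin(-34.2°) sin(0.0°) + cos(-34.2°) cos(0.0°) cos(-52.50°) = 0.0000 + 0.5035 = 0.5035.
Top-of-atmosphere irradiance = S₀ cos θ_z = 1370 × 0.5035 = 689.79 W/m².

690 W/m²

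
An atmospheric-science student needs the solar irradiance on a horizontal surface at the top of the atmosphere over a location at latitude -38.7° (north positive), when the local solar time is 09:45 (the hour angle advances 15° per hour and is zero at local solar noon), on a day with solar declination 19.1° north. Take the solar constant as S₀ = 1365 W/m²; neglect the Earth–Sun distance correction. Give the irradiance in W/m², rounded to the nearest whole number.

558 W/m²

Hour angle H = 15° × (9.75 − 12) = -33.75°.
cos θ_z = sin φ sin δ + cos φ cos δ cos H = (-0.6252)(0.3272) + (0.7804)(0.9449)(0.8315) = 0.4086.
Top-of-atmosphere irradiance = S₀ cos θ_z = 1365 × 0.4086 = 557.74 W/m².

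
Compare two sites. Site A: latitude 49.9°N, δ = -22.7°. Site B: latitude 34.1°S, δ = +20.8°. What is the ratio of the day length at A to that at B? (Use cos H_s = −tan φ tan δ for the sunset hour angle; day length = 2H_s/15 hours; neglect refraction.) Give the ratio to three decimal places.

A: H_s = arccos(−tan 49.9° · tan -22.7°) = 60.21°, so 2H_s/15 = 8.0280 h.
B: H_s = arccos(−tan -34.1° · tan 20.8°) = 75.10°, so 2H_s/15 = 10.0133 h.
Ratio A/B = 8.0280 / 10.0133 = 0.8017.

0.802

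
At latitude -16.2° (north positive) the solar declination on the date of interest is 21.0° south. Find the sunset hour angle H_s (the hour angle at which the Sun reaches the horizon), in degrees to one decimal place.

96.4°

cos H_s = −tan(-16.2°) · tan(-21.0°) = -0.1115, so H_s = arccos(-0.1115) = 96.40°.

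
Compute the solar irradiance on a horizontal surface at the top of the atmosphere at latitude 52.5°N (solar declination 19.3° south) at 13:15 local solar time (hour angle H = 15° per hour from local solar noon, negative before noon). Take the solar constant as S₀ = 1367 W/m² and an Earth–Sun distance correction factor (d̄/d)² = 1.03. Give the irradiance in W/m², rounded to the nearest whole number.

397 W/m²

Hour angle H = 15° × (13.25 − 12) = 18.75°.
cos θ_z = sin(52.5°) sin(-19.3°) + cos(52.5°) cos(-19.3°) cos(18.75°) = -0.2622 + 0.5441 = 0.2819.
Top-of-atmosphere irradiance = S₀ (d̄/d)² cos θ_z = 1367 × 1.03 × 0.2819 = 396.92 W/m².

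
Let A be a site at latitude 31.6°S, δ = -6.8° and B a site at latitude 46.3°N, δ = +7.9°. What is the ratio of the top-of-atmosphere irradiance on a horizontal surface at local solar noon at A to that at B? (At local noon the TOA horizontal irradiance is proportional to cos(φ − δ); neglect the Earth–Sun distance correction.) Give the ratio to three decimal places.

A: cos θ_z = cos(-31.6° − (-6.8°)) = 0.9078.
B: cos θ_z = cos(46.3° − (7.9°)) = 0.7837.
Ratio A/B = 0.9078 / 0.7837 = 1.1584.

1.158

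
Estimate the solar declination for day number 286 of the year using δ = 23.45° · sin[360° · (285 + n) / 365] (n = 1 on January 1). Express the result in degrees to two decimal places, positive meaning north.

-9.23°

360 × (285 + 286) / 365 = 563.178°; sin(563.178°) = -0.3936.
δ = 23.45 × -0.3936 = -9.230° ≈ -9.23°.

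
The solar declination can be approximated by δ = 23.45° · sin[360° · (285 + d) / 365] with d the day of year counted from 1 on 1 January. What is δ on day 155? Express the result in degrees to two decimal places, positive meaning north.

+22.54°

360 × (285 + 155) / 365 = 433.973°; sin(433.973°) = 0.9611.
δ = 23.45 × 0.9611 = 22.538° ≈ +22.54°.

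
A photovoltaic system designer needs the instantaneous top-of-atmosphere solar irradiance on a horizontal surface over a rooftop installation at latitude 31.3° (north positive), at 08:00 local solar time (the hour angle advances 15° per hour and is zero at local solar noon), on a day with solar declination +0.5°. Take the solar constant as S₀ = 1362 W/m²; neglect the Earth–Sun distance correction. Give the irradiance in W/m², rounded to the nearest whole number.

Hour angle H = 15° × (8 − 12) = -60.00°.
cos θ_z = sin φ sin δ + cos φ cos δ cos H = (0.5195)(0.0087) + (0.8545)(1.0000)(0.5000) = 0.4318.
Top-of-atmosphere irradiance = S₀ cos θ_z = 1362 × 0.4318 = 588.11 W/m².

588 W/m²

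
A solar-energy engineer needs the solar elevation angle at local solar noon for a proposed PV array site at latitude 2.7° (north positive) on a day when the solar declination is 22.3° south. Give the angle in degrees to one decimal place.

At local solar noon the hour angle is zero, so the elevation is 90° − |φ − δ| = 90° − |2.7° − (-22.3°)| = 90° − 25.0° = 65.0°.

65.0°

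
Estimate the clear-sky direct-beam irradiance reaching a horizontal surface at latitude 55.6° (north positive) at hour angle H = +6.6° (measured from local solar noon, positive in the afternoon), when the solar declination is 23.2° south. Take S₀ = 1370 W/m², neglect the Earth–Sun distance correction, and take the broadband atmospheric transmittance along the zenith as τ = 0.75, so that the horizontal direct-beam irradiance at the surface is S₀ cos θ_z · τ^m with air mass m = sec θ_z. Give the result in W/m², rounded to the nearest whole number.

cos θ_z = sin(55.6°) sin(-23.2°) + cos(55.6°) cos(-23.2°) cos(6.60°) = -0.3250 + 0.5158 = 0.1908.
Air mass m = 1/cos θ_z = 1/0.1908 = 5.241; τ^m = 0.75^5.241 = 0.2214.
Surface direct beam = 1370 × 0.1908 × 0.2214 = 57.87 W/m².

58 W/m²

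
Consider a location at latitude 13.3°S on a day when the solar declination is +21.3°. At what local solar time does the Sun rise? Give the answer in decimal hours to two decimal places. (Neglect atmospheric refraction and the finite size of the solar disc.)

cos H_s = −tan(-13.3°) · tan(21.3°) = 0.0922, so H_s = arccos(0.0922) = 84.71°.
Sunrise is at 12 − H_s/15 = 12 − 5.647 = 6.353 h local solar time.

6.35 h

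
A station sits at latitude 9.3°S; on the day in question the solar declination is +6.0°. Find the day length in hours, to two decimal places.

cos H_s = −tan(-9.3°) · tan(6.0°) = 0.0172, so H_s = arccos(0.0172) = 89.01°.
Day length = 2 H_s / 15° h⁻¹ = 178.02° / 15 = 11.868 h.

11.87 hours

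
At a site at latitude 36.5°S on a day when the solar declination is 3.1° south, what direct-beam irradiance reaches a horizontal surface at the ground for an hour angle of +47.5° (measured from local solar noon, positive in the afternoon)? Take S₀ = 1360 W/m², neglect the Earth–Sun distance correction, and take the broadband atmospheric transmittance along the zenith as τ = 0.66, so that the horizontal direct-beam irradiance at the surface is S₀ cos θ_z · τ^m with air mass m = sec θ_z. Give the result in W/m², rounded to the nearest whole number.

With φ = -36.5°, δ = -3.1°, H = 47.50°: sin φ sin δ = 0.0322, cos φ cos δ cos H = 0.5423, so cos θ_z = 0.5745.
Air mass m = 1/cos θ_z = 1/0.5745 = 1.741; τ^m = 0.66^1.741 = 0.4851.
Surface direct beam = 1360 × 0.5745 × 0.4851 = 379.02 W/m².

379 W/m²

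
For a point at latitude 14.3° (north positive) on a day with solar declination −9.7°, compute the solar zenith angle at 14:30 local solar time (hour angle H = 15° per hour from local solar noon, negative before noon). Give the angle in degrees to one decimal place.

Hour angle H = 15° × (14.5 − 12) = 37.50°.
cos θ_z = sin(14.3°) sin(-9.7°) + cos(14.3°) cos(-9.7°) cos(37.50°) = -0.0416 + 0.7578 = 0.7162.
θ_z = arccos(0.7162) = 44.26°.

44.3°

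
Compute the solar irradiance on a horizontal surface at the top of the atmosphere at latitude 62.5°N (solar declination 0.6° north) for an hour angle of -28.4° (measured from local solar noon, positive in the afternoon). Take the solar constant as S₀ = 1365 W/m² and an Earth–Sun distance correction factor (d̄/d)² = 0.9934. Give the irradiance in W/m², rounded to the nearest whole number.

563 W/m²

cos θ_z = sin φ sin δ + cos φ cos δ cos H = (0.8870)(0.0105) + (0.4617)(0.9999)(0.8796) = 0.4154.
Top-of-atmosphere irradiance = S₀ (d̄/d)² cos θ_z = 1365 × 0.9934 × 0.4154 = 563.28 W/m².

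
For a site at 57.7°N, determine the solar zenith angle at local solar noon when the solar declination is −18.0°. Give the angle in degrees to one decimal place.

75.7°

At local solar noon the hour angle is zero, so the zenith angle is |φ − δ| = |57.7° − (-18.0°)| = 75.7°.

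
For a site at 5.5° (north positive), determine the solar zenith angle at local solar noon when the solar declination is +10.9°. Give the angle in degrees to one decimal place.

5.4°

At local solar noon the hour angle is zero, so the zenith angle is |φ − δ| = |5.5° − (10.9°)| = 5.4°.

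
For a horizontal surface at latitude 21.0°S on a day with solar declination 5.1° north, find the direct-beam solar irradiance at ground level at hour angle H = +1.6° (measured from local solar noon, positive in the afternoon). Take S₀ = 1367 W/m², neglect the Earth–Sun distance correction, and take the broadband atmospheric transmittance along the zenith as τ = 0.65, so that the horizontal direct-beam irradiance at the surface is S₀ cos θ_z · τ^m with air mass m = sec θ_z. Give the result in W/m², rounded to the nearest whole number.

With φ = -21.0°, δ = 5.1°, H = 1.60°: sin φ sin δ = -0.0319, cos φ cos δ cos H = 0.9295, so cos θ_z = 0.8976.
Air mass m = 1/cos θ_z = 1/0.8976 = 1.114; τ^m = 0.65^1.114 = 0.6189.
Surface direct beam = 1367 × 0.8976 × 0.6189 = 759.40 W/m².

759 W/m²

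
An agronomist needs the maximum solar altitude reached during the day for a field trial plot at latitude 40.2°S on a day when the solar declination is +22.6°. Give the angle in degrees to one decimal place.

At local solar noon the hour angle is zero, so the elevation is 90° − |φ − δ| = 90° − |-40.2° − (22.6°)| = 90° − 62.8° = 27.2°.

27.2°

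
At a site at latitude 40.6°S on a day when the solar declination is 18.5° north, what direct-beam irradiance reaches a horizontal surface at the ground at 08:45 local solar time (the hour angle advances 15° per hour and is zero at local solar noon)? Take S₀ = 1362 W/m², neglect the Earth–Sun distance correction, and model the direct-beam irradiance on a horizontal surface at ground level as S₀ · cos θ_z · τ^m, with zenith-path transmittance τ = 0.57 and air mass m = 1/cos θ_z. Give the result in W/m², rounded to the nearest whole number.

45 W/m²

Hour angle H = 15° × (8.75 − 12) = -48.75°.
With φ = -40.6°, δ = 18.5°, H = -48.75°: sin φ sin δ = -0.2065, cos φ cos δ cos H = 0.4748, so cos θ_z = 0.2683.
Air mass m = 1/cos θ_z = 1/0.2683 = 3.727; τ^m = 0.57^3.727 = 0.1231.
Surface direct beam = 1362 × 0.2683 × 0.1231 = 44.98 W/m².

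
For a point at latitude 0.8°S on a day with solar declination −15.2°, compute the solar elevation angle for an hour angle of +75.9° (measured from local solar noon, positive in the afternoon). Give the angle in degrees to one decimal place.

cos θ_z = sin φ sin δ + cos φ cos δ cos H = (-0.0140)(-0.2622) + (0.9999)(0.9650)(0.2436) = 0.2387.
θ_z = arccos(0.2387) = 76.19°, so the elevation is 90° − 76.19° = 13.81°.

13.8°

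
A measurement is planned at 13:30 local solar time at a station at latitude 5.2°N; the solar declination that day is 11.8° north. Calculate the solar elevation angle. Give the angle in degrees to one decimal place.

Hour angle H = 15° × (13.5 − 12) = 22.50°.
cos θ_z = sin φ sin δ + cos φ cos δ cos H = (0.0906)(0.2045) + (0.9959)(0.9789)(0.9239) = 0.9192.
θ_z = arccos(0.9192) = 23.19°, so the elevation is 90° − 23.19° = 66.81°.

66.8°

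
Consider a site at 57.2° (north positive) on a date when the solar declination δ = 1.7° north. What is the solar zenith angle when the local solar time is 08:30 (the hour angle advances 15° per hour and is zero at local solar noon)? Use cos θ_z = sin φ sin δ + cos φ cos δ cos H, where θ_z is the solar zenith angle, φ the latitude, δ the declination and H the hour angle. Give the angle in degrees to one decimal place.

Hour angle H = 15° × (8.5 − 12) = -52.50°.
cos θ_z = sin(57.2°) sin(1.7°) + cos(57.2°) cos(1.7°) cos(-52.50°) = 0.0249 + 0.3296 = 0.3545.
θ_z = arccos(0.3545) = 69.24°.

69.2°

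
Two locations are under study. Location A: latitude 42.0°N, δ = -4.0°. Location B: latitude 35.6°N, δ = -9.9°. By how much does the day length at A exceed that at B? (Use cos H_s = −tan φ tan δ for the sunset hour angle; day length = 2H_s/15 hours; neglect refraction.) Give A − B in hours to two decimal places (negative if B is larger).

+0.48 h

A: H_s = arccos(−tan 42.0° · tan -4.0°) = 86.39°, so 2H_s/15 = 11.5187 h.
B: H_s = arccos(−tan 35.6° · tan -9.9°) = 82.82°, so 2H_s/15 = 11.0427 h.
A − B = 11.5187 − 11.0427 = 0.4760 h.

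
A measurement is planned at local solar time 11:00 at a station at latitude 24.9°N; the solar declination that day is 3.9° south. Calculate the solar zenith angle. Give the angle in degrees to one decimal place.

32.3°

Hour angle H = 15° × (11 − 12) = -15.00°.
cos θ_z = sin φ sin δ + cos φ cos δ cos H = (0.4210)(-0.0680) + (0.9070)(0.9977)(0.9659) = 0.8454.
θ_z = arccos(0.8454) = 32.29°.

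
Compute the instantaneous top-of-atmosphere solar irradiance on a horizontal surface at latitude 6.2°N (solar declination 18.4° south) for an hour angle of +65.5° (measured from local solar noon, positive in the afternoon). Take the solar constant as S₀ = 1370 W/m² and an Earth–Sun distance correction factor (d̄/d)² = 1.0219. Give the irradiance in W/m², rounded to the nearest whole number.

500 W/m²

cos θ_z = sin(6.2°) sin(-18.4°) + cos(6.2°) cos(-18.4°) cos(65.50°) = -0.0341 + 0.3912 = 0.3571.
Top-of-atmosphere irradiance = S₀ (d̄/d)² cos θ_z = 1370 × 1.0219 × 0.3571 = 499.94 W/m².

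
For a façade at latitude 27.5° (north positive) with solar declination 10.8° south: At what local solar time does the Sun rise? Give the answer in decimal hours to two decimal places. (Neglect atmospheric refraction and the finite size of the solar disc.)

6.38 h

The sunset hour angle satisfies cos H_s = −tan φ tan δ = 0.0993, giving H_s = 84.30°.
Sunrise is at 12 − H_s/15 = 12 − 5.620 = 6.380 h local solar time.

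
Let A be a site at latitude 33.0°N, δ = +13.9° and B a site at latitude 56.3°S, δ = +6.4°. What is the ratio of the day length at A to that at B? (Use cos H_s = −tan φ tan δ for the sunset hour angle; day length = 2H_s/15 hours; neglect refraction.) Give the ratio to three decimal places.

A: H_s = arccos(−tan 33.0° · tan 13.9°) = 99.25°, so 2H_s/15 = 13.2333 h.
B: H_s = arccos(−tan -56.3° · tan 6.4°) = 80.32°, so 2H_s/15 = 10.7093 h.
Ratio A/B = 13.2333 / 10.7093 = 1.2357.

1.236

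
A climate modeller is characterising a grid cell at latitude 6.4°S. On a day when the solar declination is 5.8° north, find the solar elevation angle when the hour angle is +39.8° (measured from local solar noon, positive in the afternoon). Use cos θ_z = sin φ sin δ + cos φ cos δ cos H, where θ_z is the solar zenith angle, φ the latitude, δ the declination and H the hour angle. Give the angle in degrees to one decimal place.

48.4°

With φ = -6.4°, δ = 5.8°, H = 39.80°: sin φ sin δ = -0.0113, cos φ cos δ cos H = 0.7596, so cos θ_z = 0.7483.
θ_z = arccos(0.7483) = 41.56°, so the elevation is 90° − 41.56° = 48.44°.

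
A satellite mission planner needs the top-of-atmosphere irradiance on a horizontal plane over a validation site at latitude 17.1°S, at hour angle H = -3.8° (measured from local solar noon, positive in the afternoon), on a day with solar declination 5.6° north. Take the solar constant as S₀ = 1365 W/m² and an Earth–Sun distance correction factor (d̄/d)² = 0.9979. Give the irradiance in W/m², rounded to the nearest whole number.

1254 W/m²

cos θ_z = sin φ sin δ + cos φ cos δ cos H = (-0.2940)(0.0976) + (0.9558)(0.9952)(0.9978) = 0.9204.
Top-of-atmosphere irradiance = S₀ (d̄/d)² cos θ_z = 1365 × 0.9979 × 0.9204 = 1253.71 W/m².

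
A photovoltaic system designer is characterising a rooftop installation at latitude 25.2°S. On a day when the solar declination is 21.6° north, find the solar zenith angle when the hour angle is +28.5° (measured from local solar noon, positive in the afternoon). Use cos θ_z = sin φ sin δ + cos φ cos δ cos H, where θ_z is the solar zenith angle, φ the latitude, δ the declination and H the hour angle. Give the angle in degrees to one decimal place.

54.4°

cos θ_z = sin φ sin δ + cos φ cos δ cos H = (-0.4258)(0.3681) + (0.9048)(0.9298)(0.8788) = 0.5826.
θ_z = arccos(0.5826) = 54.37°.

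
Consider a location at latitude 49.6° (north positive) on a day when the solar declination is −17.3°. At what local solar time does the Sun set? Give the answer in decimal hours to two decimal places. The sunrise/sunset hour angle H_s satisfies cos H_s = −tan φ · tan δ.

16.57 h

−tan φ tan δ = −(1.1750)(-0.3115) = 0.3660; H_s = arccos(0.3660) = 68.53°.
Sunset is at 12 + H_s/15 = 12 + 4.569 = 16.569 h local solar time.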